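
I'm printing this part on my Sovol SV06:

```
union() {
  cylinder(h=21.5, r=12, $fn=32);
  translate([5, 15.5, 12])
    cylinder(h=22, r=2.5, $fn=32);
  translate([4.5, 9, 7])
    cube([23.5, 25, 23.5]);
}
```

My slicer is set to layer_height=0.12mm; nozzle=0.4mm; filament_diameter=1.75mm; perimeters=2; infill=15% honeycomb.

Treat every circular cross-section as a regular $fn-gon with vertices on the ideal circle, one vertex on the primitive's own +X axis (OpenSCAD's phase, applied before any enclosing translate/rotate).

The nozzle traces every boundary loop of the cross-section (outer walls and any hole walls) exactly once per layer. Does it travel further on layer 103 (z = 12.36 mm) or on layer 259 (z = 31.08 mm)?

layer 103 (z = 12.36 mm)

Layer 103 (z = 12.36): the r=12 cylinder contributes a regular 32-gon of circumradius 12 (perimeter = 2·32·12.000·sin(180°/32) = 75.28 mm); the r=2.5 cylinder at (5, 15.5) gives a regular 32-gon of circumradius 2.5 (constant along its height) (perimeter = 2·32·2.500·sin(180°/32) = 15.68 mm); the 23.5×25 cube at (4.5, 9) contributes its full rectangle (perimeter 97.00 mm); Combining (union): the regions partially overlap (shared area 16.18 mm²), so the edge portions inside another operand are dropped and the merged outline is re-measured after clipping — boundary = 164.75 mm. So its perimeter = 164.75 mm. Layer 259 (z = 31.08): the cylinder does not reach this height (z outside [0, 21.5]); the cylinder at (5, 15.5): section is a regular 32-gon, circumradius r=2.5 (perimeter = 2·32·2.500·sin(180°/32) = 15.68 mm); the cube at (4.5, 9) does not reach this height (z outside [7, 30.5]); Combining (union): only the r=2.5 cylinder at (5, 15.5) is present, so the union is just that shape — boundary = 15.68 mm. So its perimeter = 15.68 mm. Layer 103 is larger (164.75 vs 15.68 mm).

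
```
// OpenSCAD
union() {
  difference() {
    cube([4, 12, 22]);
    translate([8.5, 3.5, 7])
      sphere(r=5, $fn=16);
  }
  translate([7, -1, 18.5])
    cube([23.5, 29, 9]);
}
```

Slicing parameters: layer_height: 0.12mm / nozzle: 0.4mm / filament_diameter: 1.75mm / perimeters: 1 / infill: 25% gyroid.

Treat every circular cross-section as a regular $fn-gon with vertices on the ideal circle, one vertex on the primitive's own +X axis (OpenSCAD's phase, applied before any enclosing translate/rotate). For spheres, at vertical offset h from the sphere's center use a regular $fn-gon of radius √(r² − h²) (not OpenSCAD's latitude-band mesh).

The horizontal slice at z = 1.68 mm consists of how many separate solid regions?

1

At z = 1.68 mm: the 4×12 cube contributes its full rectangle; the sphere at (8.5, 3.5) is absent (|z−center|=5.320 > r=5); Subtracting the remaining from the first: none of the subtracted shapes is present at this height, so the 4×12 cube is unchanged — 1 connected region; the cube at (7, -1) is not intersected at this z (z outside [18.5, 27.5]); Combining (union): only that combined region is present, so the union is just that shape — 1 connected region. The result has 1 disconnected region.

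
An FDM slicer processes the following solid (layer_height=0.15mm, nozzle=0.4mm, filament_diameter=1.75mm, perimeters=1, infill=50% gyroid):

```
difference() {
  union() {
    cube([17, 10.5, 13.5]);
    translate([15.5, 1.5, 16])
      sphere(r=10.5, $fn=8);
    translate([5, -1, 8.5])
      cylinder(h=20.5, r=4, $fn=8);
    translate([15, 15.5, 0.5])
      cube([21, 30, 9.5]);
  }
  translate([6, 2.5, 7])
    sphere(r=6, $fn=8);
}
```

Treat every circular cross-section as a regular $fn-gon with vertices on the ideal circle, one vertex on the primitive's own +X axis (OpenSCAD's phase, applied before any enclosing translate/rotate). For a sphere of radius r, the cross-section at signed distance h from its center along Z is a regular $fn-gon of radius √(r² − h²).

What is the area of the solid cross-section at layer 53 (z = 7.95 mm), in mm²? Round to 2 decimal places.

805.33 mm²

At z = 7.95 mm: the 17×10.5 cube contributes its full rectangle (area 178.50 mm²); the r=10.5 sphere at (15.5, 1.5) contributes a regular 8-gon of circumradius √(10.5²−8.05²) = 6.741 (area = (8/2)·6.741²·sin(360°/8) = 128.54 mm²); the cylinder at (5, -1) is absent (z outside [8.5, 29]); the cube at (15, 15.5) is present — its section is the full 21×30 rectangle (area 630.00 mm²); Merging all regions: the regions partially overlap — summed areas 937.04 mm² minus the doubly-counted overlap 53.68 mm² gives 883.37 mm² — area = 883.37 mm²; the r=6 sphere at (6, 2.5) contributes a regular 8-gon of circumradius √(6²−0.95²) = 5.924 (area = (8/2)·5.924²·sin(360°/8) = 99.27 mm²); Subtracting the remaining from the first: starting from the result so far (883.37 mm²), the r=6 sphere at (6, 2.5) partially overlaps it — only the 78.04 mm² overlap (of its 99.27 mm²) is removed, clipping the outline — area = 805.33 mm². Overall, the cross-section has 2 separate islands. Net area = 805.33 mm².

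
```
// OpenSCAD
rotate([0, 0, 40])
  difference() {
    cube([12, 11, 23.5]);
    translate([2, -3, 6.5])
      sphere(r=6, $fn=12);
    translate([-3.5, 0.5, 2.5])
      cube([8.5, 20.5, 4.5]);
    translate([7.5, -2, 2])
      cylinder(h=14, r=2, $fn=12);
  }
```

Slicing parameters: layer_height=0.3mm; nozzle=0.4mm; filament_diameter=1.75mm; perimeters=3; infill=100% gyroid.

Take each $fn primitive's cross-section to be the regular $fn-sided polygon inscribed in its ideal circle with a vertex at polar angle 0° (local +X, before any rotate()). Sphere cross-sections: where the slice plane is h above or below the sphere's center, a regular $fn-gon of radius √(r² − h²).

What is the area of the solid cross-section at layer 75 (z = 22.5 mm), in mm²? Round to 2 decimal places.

132.00 mm²

At z = 22.5 mm: the cube (footprint 12×11) is included at this height (area 132.00 mm²); the sphere at (2, -3) is not intersected at this z (|z−center|=16.000 > r=6); the cube at (-3.5, 0.5) does not reach this height (z outside [2.5, 7]); the cylinder at (7.5, -2) is not intersected at this z (z outside [2, 16]); Taking the first minus the rest: none of the subtracted shapes is present at this height, so the 12×11 cube is unchanged — area = 132.00 mm²; (rotated 40° about Z; rotation is an isometry so areas/perimeters/island counts are preserved). Overall, the cross-section is a single solid region. Net area = 132.00 mm².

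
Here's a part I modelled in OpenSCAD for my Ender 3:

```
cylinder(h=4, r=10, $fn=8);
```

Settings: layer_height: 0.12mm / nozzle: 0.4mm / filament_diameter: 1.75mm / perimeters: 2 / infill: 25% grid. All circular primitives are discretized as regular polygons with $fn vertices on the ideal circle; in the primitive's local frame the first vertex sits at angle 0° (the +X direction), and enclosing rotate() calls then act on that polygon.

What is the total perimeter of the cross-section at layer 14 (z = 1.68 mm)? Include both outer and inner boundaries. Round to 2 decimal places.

At z = 1.68 mm: the r=10 cylinder contributes a regular 8-gon of circumradius 10 (perimeter = 2·8·10.000·sin(180°/8) = 61.23 mm). Overall, the cross-section is a single solid region. Total boundary length (outer) = 61.23 mm.

61.23 mm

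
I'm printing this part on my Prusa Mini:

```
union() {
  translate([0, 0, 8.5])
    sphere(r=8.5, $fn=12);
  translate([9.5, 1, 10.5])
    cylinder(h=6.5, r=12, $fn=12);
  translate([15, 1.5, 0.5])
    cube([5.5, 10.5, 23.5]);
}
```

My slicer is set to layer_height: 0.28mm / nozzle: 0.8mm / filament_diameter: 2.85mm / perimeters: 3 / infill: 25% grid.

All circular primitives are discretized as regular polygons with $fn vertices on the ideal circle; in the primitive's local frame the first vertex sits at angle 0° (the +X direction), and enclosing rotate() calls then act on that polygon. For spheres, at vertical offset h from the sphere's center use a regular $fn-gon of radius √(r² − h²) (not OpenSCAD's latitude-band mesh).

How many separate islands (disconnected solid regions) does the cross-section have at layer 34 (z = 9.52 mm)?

At z = 9.52 mm: the sphere: section is a regular 12-gon, circumradius = √(r²−h²) = √(8.5²−1.02²) = 8.439; the cylinder at (9.5, 1) is not intersected at this z (z outside [10.5, 17]); the 5.5×10.5 cube at (15, 1.5) contributes its full rectangle; Merging all regions: the 2 present regions are separate (no shared area or edge), so areas and boundary lengths simply add and each stays a separate island — 2 connected regions. Overall, the cross-section has 2 separate islands. Island count = 2.

2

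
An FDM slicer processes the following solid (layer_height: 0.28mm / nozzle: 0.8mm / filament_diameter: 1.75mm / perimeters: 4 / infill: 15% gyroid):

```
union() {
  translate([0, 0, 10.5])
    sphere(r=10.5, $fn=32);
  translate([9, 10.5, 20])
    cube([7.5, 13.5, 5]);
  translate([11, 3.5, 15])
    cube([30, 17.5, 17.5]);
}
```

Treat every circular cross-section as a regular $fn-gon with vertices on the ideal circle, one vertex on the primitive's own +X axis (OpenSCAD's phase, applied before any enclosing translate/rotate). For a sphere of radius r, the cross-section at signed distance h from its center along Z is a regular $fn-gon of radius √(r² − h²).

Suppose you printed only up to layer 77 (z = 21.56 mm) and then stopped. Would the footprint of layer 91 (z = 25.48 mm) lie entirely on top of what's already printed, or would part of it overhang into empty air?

Compare the two slices. At z = 21.56: the sphere does not reach this height (|z−center|=11.060 > r=10.5); the cube at (9, 10.5) (footprint 7.5×13.5) is included at this height (area 101.25 mm²); the cube at (11, 3.5) is present — its section is the full 30×17.5 rectangle (area 525.00 mm²); Combining (union): the regions partially overlap — summed areas 626.25 mm² minus the doubly-counted overlap 57.75 mm² gives 568.50 mm² — area = 568.50 mm². At z = 25.48: the sphere is not intersected at this z (|z−center|=14.980 > r=10.5); the cube at (9, 10.5) is not intersected at this z (z outside [20, 25]); the cube at (11, 3.5) is present — its section is the full 30×17.5 rectangle (area 525.00 mm²); Merging all regions: only the 30×17.5 cube at (11, 3.5) is present, so the union is just that shape — area = 525.00 mm². Checking containment: the cross-section at z = 25.48 is a subset of the cross-section at z = 21.56.

entirely on top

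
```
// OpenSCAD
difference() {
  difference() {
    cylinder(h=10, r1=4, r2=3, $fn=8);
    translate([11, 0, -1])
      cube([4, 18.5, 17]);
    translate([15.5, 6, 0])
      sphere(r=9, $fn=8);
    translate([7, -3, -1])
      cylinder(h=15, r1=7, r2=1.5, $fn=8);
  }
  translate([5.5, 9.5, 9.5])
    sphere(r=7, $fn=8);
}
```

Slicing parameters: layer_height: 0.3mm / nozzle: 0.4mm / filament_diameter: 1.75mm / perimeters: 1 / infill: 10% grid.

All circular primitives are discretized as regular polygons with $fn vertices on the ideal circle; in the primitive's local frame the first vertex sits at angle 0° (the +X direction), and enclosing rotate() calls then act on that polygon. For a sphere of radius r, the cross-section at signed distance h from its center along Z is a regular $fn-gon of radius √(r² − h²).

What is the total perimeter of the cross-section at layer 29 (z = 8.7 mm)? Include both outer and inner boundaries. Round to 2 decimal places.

At z = 8.7 mm: the cone: at t=0.870 of its height the radius interpolates to r₁+(r₂−r₁)t = 3.130, giving a regular 8-gon of that circumradius (perimeter = 2·8·3.130·sin(180°/8) = 19.16 mm); the 4×18.5 cube at (11, 0) contributes its full rectangle (perimeter 45.00 mm); the sphere at (15.5, 6): section is a regular 8-gon, circumradius = √(r²−h²) = √(9²−8.7²) = 2.304 (perimeter = 2·8·2.304·sin(180°/8) = 14.11 mm); the cone at (7, -3) (r1=7→r2=1.5) has section circumradius 3.443 here — a regular 8-gon (perimeter = 2·8·3.443·sin(180°/8) = 21.08 mm); Taking the first minus the rest: starting from the cone, the 4×18.5 cube at (11, 0) misses the remaining region (no effect); the r=9 sphere at (15.5, 6) misses the remaining region (no effect); the cone at (7, -3) misses the remaining region (no effect) — boundary = 19.16 mm; the r=7 sphere at (5.5, 9.5) slices to a regular 8-gon of circumradius 6.954 (√(r²−h²) with h=0.8 from center) (perimeter = 2·8·6.954·sin(180°/8) = 42.58 mm); Subtracting the remaining from the first: starting from that combined region, the r=7 sphere at (5.5, 9.5) misses the remaining region (no effect) — boundary = 19.16 mm. Overall, the cross-section is a single solid region. Total boundary length (outer) = 19.16 mm.

19.16 mm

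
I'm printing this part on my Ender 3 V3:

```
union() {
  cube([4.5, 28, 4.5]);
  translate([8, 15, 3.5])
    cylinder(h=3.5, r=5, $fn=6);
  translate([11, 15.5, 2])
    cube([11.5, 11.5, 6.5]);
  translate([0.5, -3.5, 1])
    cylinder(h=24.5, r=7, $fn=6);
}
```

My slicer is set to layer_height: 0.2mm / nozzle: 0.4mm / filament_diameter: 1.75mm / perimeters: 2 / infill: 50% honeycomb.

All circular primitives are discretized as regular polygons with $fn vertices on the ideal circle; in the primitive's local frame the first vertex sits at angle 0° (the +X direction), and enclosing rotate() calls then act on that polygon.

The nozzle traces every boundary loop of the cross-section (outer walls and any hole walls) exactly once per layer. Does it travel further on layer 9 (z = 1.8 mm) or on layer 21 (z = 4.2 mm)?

Layer 9 (z = 1.8): the cube is present — its section is the full 4.5×28 rectangle (perimeter 65.00 mm); the cylinder at (8, 15) is absent (z outside [3.5, 7]); the cube at (11, 15.5) is not intersected at this z (z outside [2, 8.5]); the r=7 cylinder at (0.5, -3.5) gives a regular 6-gon of circumradius 7 (constant along its height) (perimeter = 2·6·7.000·sin(180°/6) = 42.00 mm); Merging all regions: the regions partially overlap (shared area 11.31 mm²), so the edge portions inside another operand are dropped and the merged outline is re-measured after clipping — boundary = 93.24 mm. So its perimeter = 93.24 mm. Layer 21 (z = 4.2): the 4.5×28 cube contributes its full rectangle (perimeter 65.00 mm); the r=5 cylinder at (8, 15) gives a regular 6-gon of circumradius 5 (constant along its height) (perimeter = 2·6·5.000·sin(180°/6) = 30.00 mm); the 11.5×11.5 cube at (11, 15.5) contributes its full rectangle (perimeter 46.00 mm); the cylinder at (0.5, -3.5): section is a regular 6-gon, circumradius r=7 (perimeter = 2·6·7.000·sin(180°/6) = 42.00 mm); Combining (union): the regions partially overlap (shared area 17.75 mm²), so the edge portions inside another operand are dropped and the merged outline is re-measured after clipping — boundary = 149.95 mm. So its perimeter = 149.95 mm. Layer 21 is larger (149.95 vs 93.24 mm).

layer 21 (z = 4.2 mm)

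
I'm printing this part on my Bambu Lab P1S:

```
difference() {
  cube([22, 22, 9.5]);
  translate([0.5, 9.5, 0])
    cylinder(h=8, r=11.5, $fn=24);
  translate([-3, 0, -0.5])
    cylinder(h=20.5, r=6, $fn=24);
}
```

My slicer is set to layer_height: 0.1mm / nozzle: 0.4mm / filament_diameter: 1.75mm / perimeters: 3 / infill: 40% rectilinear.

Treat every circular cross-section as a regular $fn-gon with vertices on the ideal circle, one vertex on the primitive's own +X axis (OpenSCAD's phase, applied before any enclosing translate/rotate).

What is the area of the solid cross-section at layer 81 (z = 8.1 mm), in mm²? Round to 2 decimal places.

At z = 8.1 mm: the cube (footprint 22×22) is included at this height (area 484.00 mm²); the cylinder at (0.5, 9.5) is absent (z outside [0, 8]); the r=6 cylinder at (-3, 0) contributes a regular 24-gon of circumradius 6 (area = (24/2)·6.000²·sin(360°/24) = 111.81 mm²); After the difference (first − rest): starting from the 22×22 cube (484.00 mm²), the r=6 cylinder at (-3, 0) partially overlaps it — only the 10.84 mm² overlap (of its 111.81 mm²) is removed, clipping the outline — area = 473.16 mm². Overall, the cross-section is a single solid region. Net area = 473.16 mm².

473.16 mm²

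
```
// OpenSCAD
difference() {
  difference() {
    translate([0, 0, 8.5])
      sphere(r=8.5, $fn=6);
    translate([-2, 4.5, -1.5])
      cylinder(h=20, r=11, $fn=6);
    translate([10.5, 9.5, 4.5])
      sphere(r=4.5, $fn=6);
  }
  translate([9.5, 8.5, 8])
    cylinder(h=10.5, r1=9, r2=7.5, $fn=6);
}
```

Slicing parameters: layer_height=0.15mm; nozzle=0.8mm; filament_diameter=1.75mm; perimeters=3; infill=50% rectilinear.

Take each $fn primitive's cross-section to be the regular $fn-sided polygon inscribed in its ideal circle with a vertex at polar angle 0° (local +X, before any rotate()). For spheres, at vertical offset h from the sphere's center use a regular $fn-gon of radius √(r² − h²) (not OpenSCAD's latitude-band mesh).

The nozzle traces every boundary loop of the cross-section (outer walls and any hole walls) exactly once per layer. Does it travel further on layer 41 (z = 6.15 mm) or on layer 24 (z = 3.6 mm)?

layer 41 (z = 6.15 mm)

Layer 41 (z = 6.15): the sphere: section is a regular 6-gon, circumradius = √(r²−h²) = √(8.5²−2.35²) = 8.169 (perimeter = 2·6·8.169·sin(180°/6) = 49.01 mm); the cylinder at (-2, 4.5): section is a regular 6-gon, circumradius r=11 (perimeter = 2·6·11.000·sin(180°/6) = 66.00 mm); the r=4.5 sphere at (10.5, 9.5) slices to a regular 6-gon of circumradius 4.187 (√(r²−h²) with h=1.65 from center) (perimeter = 2·6·4.187·sin(180°/6) = 25.12 mm); After the difference (first − rest): starting from the r=8.5 sphere, the r=11 cylinder at (-2, 4.5) partially overlaps it — only the 143.98 mm² overlap (of its 314.37 mm²) is removed, clipping the outline; the r=4.5 sphere at (10.5, 9.5) misses the remaining region (no effect) — boundary = 36.81 mm; the cone at (9.5, 8.5) is not intersected at this z (z outside [8, 18.5]); Subtracting the remaining from the first: none of the subtracted shapes is present at this height, so the result so far is unchanged — boundary = 36.81 mm. So its perimeter = 36.81 mm. Layer 24 (z = 3.6): the r=8.5 sphere slices to a regular 6-gon of circumradius 6.946 (√(r²−h²) with h=4.9 from center) (perimeter = 2·6·6.946·sin(180°/6) = 41.67 mm); the r=11 cylinder at (-2, 4.5) contributes a regular 6-gon of circumradius 11 (perimeter = 2·6·11.000·sin(180°/6) = 66.00 mm); the r=4.5 sphere at (10.5, 9.5) contributes a regular 6-gon of circumradius √(4.5²−0.9²) = 4.409 (perimeter = 2·6·4.409·sin(180°/6) = 26.45 mm); Subtracting the remaining from the first: starting from the r=8.5 sphere, the r=11 cylinder at (-2, 4.5) partially overlaps it — only the 115.04 mm² overlap (of its 314.37 mm²) is removed, clipping the outline; the r=4.5 sphere at (10.5, 9.5) misses the remaining region (no effect) — boundary = 29.47 mm; the cone at (9.5, 8.5) does not reach this height (z outside [8, 18.5]); Subtracting the remaining from the first: none of the subtracted shapes is present at this height, so the result so far is unchanged — boundary = 29.47 mm. So its perimeter = 29.47 mm. Layer 41 is larger (36.81 vs 29.47 mm).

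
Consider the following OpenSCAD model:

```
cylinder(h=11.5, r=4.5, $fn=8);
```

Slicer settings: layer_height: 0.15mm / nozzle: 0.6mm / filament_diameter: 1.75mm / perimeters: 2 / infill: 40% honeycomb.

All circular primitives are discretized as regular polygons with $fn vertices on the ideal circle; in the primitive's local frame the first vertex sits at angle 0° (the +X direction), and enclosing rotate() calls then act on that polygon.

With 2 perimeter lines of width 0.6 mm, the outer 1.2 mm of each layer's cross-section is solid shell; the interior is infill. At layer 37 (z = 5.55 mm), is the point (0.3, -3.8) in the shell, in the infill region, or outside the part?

At z = 5.55 mm: the r=4.5 cylinder contributes a regular 8-gon of circumradius 4.5. Overall, the cross-section is a single solid region. The nearest boundary edge runs (-0.00, -4.50)→(3.18, -3.18); distance from the point to it = 0.53 mm. The point is inside the cross-section, 0.53 mm from the nearest boundary — within the 1.2 mm shell band (2 × 0.6).

shell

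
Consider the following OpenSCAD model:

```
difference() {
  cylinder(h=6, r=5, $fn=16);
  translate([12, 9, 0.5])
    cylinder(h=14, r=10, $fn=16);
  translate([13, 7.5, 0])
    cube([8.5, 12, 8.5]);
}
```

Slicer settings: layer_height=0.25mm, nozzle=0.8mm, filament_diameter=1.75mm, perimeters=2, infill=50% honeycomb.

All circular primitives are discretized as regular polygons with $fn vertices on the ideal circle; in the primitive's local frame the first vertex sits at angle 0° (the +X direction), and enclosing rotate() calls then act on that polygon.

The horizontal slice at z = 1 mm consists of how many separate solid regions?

At z = 1 mm: the r=5 cylinder contributes a regular 16-gon of circumradius 5; the cylinder at (12, 9): section is a regular 16-gon, circumradius r=10; the cube at (13, 7.5) is present — its section is the full 8.5×12 rectangle; Taking the first minus the rest: starting from the r=5 cylinder, the r=10 cylinder at (12, 9) misses the remaining region (no effect); the 8.5×12 cube at (13, 7.5) misses the remaining region (no effect) — 1 connected region. The result has 1 disconnected region.

1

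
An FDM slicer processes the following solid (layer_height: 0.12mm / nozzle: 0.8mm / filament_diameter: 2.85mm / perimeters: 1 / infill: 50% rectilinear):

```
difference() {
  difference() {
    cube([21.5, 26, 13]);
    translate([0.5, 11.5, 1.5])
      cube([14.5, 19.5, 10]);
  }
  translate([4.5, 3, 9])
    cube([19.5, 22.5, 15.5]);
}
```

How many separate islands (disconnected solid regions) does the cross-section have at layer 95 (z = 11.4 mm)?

At z = 11.4 mm: the cube (footprint 21.5×26) is included at this height; the 14.5×19.5 cube at (0.5, 11.5) contributes its full rectangle; Subtracting the remaining from the first: starting from the 21.5×26 cube, the 14.5×19.5 cube at (0.5, 11.5) partially overlaps it — only the 210.25 mm² overlap (of its 282.75 mm²) is removed, clipping the outline — 1 connected region; the cube at (4.5, 3) is present — its section is the full 19.5×22.5 rectangle; Taking the first minus the rest: starting from that combined region, the 19.5×22.5 cube at (4.5, 3) partially overlaps it — only the 235.50 mm² overlap (of its 438.75 mm²) is removed, clipping the outline — 2 connected regions. Overall, the cross-section has 2 separate islands. Island count = 2.

2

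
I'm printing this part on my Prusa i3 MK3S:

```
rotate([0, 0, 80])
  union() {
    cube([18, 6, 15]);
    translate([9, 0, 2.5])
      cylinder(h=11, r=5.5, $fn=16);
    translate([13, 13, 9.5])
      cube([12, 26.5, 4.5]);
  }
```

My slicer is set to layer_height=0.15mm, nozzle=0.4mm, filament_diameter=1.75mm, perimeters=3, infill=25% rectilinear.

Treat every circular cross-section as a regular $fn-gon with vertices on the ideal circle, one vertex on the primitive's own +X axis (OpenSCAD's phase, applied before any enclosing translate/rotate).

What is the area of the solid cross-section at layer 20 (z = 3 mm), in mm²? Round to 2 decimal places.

154.30 mm²

At z = 3 mm: the 18×6 cube contributes its full rectangle (area 108.00 mm²); the r=5.5 cylinder at (9, 0) gives a regular 16-gon of circumradius 5.5 (constant along its height) (area = (16/2)·5.500²·sin(360°/16) = 92.61 mm²); the cube at (13, 13) is absent (z outside [9.5, 14]); Combining (union): the regions partially overlap — summed areas 200.61 mm² minus the doubly-counted overlap 46.30 mm² gives 154.30 mm² — area = 154.30 mm²; (whole slice rotated 80° about Z — lengths, areas and connectivity unchanged). Overall, the cross-section is a single solid region. Net area = 154.30 mm².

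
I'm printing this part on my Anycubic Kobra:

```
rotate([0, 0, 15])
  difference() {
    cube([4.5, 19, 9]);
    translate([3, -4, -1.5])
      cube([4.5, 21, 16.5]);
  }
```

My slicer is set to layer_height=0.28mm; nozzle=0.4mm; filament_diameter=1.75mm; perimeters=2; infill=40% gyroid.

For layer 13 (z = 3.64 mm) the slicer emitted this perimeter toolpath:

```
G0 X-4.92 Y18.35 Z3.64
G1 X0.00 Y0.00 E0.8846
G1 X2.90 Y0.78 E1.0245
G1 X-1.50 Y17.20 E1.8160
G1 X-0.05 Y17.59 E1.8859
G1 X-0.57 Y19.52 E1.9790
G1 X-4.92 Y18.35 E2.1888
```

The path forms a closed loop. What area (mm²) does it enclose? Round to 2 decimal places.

60.08 mm²

Apply the shoelace formula to the sequence of (X, Y) vertices; enclosed area = 60.08 mm².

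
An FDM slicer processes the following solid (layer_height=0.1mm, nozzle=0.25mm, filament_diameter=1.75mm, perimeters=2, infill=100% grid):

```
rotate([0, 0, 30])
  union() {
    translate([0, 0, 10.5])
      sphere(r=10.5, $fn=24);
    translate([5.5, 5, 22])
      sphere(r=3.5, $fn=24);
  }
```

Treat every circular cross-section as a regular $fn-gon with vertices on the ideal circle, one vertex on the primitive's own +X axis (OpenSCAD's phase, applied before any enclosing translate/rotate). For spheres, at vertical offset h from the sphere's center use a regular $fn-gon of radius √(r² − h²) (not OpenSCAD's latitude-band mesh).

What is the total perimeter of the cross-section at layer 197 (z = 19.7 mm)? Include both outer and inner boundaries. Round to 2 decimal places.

44.76 mm

At z = 19.7 mm: the r=10.5 sphere contributes a regular 24-gon of circumradius √(10.5²−9.2²) = 5.061 (perimeter = 2·24·5.061·sin(180°/24) = 31.71 mm); the sphere at (5.5, 5): section is a regular 24-gon, circumradius = √(r²−h²) = √(3.5²−2.3²) = 2.638 (perimeter = 2·24·2.638·sin(180°/24) = 16.53 mm); Combining (union): the regions partially overlap (shared area 0.26 mm²), so the edge portions inside another operand are dropped and the merged outline is re-measured after clipping — boundary = 44.76 mm; (whole slice rotated 30° about Z — lengths, areas and connectivity unchanged). Overall, the cross-section is a single solid region. Total boundary length (outer) = 44.76 mm.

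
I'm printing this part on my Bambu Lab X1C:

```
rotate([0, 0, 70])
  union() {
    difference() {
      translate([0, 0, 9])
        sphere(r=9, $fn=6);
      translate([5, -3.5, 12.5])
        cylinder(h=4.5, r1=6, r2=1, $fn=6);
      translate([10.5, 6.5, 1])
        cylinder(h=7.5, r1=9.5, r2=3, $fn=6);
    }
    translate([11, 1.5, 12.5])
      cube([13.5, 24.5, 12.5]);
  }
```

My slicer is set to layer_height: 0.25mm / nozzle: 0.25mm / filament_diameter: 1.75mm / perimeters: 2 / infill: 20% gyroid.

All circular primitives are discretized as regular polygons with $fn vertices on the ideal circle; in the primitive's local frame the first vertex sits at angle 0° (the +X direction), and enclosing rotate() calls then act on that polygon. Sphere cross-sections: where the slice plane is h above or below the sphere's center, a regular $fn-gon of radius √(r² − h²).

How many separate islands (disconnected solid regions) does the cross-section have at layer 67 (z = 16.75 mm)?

2

At z = 16.75 mm: the r=9 sphere contributes a regular 6-gon of circumradius √(9²−7.75²) = 4.576; the cone at (5, -3.5): at t=0.944 of its height the radius interpolates to r₁+(r₂−r₁)t = 1.278, giving a regular 6-gon of that circumradius; the cone at (10.5, 6.5) does not reach this height (z outside [1, 8.5]); Taking the first minus the rest: starting from the r=9 sphere, the cone at (5, -3.5) misses the remaining region (no effect) — 1 connected region; the cube at (11, 1.5) is present — its section is the full 13.5×24.5 rectangle; Taking the union: the 2 present regions are separate (no shared area or edge), so areas and boundary lengths simply add and each stays a separate island — 2 connected regions; (whole slice rotated 70° about Z — lengths, areas and connectivity unchanged). Overall, the cross-section has 2 separate islands. Island count = 2.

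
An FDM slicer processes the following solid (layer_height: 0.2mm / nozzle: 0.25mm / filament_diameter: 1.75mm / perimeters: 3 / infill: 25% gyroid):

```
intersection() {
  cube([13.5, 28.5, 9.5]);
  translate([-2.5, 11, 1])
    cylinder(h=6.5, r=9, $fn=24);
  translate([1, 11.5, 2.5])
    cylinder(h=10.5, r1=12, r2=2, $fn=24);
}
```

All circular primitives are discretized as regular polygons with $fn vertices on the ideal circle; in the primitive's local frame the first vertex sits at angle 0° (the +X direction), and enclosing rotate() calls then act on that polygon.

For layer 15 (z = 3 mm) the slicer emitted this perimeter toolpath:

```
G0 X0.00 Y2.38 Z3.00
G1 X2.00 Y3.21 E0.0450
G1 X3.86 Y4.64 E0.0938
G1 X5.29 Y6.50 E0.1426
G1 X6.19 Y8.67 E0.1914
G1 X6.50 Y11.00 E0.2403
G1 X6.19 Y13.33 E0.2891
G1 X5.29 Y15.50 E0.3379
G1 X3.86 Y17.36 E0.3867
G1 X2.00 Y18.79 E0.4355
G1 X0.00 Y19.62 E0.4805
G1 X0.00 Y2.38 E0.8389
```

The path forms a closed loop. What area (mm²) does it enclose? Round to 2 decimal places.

81.54 mm²

Apply the shoelace formula to the sequence of (X, Y) vertices; enclosed area = 81.54 mm².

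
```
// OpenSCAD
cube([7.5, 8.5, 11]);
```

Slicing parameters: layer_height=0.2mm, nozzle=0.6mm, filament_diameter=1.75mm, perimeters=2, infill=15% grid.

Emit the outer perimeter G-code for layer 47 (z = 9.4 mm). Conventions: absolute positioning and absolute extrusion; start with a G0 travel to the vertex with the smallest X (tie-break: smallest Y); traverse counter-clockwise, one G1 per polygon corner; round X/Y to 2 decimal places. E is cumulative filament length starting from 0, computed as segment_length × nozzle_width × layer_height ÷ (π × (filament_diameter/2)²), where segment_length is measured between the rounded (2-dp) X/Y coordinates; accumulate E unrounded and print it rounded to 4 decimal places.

G0 X0.00 Y0.00 Z9.40
G1 X7.50 Y0.00 E0.3742
G1 X7.50 Y8.50 E0.7982
G1 X0.00 Y8.50 E1.1724
G1 X0.00 Y0.00 E1.5965

At z = 9.4 mm: the cube is present — its section is the full 7.5×8.5 rectangle. The outline is a single polygon with 4 vertices. Extrusion per mm of travel: 0.6 × 0.2 / (π × 0.875²) = 0.049890. Accumulating E over each segment gives final E = 1.5965.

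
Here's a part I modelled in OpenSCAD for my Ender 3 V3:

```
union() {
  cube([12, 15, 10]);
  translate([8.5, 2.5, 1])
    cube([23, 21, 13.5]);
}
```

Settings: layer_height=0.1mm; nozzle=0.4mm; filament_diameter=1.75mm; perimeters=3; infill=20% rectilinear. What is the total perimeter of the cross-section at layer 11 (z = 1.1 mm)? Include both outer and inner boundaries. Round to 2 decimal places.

At z = 1.1 mm: the cube (footprint 12×15) is included at this height (perimeter 54.00 mm); the 23×21 cube at (8.5, 2.5) contributes its full rectangle (perimeter 88.00 mm); Combining (union): the regions partially overlap (shared area 43.75 mm²), so the edge portions inside another operand are dropped and the merged outline is re-measured after clipping — boundary = 110.00 mm. Overall, the cross-section is a single solid region. Total boundary length (outer) = 110.00 mm.

110.00 mm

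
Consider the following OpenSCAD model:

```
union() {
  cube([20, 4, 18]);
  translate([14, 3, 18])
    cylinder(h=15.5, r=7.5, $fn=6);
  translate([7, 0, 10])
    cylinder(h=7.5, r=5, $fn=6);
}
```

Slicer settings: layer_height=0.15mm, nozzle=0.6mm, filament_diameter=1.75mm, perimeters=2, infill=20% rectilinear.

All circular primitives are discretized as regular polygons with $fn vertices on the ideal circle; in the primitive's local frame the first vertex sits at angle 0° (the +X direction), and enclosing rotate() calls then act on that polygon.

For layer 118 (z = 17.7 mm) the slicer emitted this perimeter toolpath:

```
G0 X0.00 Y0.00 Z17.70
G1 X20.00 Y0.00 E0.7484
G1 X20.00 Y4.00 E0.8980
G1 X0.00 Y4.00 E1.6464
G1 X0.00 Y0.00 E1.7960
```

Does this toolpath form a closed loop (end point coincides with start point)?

yes

Start point (G0): (0.00, 0.00). End point (last G1): the path returns to the start — closed.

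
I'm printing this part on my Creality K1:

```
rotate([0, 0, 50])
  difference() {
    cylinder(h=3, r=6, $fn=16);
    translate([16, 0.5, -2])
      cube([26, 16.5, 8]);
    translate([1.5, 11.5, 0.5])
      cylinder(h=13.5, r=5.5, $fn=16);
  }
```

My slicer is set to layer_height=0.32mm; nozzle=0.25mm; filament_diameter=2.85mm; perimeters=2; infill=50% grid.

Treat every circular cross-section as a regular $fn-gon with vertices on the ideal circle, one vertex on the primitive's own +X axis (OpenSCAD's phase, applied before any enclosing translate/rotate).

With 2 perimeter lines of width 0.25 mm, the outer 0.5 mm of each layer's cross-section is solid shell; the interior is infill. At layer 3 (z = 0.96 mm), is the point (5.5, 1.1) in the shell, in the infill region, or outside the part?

At z = 0.96 mm: the cylinder: section is a regular 16-gon, circumradius r=6; the 26×16.5 cube at (16, 0.5) contributes its full rectangle; the r=5.5 cylinder at (1.5, 11.5) contributes a regular 16-gon of circumradius 5.5; Taking the first minus the rest: starting from the r=6 cylinder, the 26×16.5 cube at (16, 0.5) misses the remaining region (no effect); the r=5.5 cylinder at (1.5, 11.5) misses the remaining region (no effect) — 1 connected region; (whole slice rotated 50° about Z — lengths, areas and connectivity unchanged). Overall, the cross-section is a single solid region. Undo the 50° rotation: the query point maps to (4.378, -3.506) in the un-rotated model frame. The nearest boundary edge runs (5.54, -2.30)→(4.24, -4.24); distance from the point to it = 0.30 mm. The point is inside the cross-section, 0.30 mm from the nearest boundary — within the 0.5 mm shell band (2 × 0.25).

shell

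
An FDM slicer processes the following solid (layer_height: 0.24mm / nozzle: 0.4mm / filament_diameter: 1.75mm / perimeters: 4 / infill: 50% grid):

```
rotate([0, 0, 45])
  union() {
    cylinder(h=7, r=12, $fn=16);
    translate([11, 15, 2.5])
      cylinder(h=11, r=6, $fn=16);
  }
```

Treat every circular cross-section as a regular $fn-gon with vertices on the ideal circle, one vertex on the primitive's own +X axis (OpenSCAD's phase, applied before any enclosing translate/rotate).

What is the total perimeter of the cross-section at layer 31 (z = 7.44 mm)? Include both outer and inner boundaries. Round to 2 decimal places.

37.46 mm

At z = 7.44 mm: the cylinder does not reach this height (z outside [0, 7]); the r=6 cylinder at (11, 15) gives a regular 16-gon of circumradius 6 (constant along its height) (perimeter = 2·16·6.000·sin(180°/16) = 37.46 mm); Merging all regions: only the r=6 cylinder at (11, 15) is present, so the union is just that shape — boundary = 37.46 mm; (rotated 45° about Z; rotation is an isometry so areas/perimeters/island counts are preserved). Overall, the cross-section is a single solid region. Total boundary length (outer) = 37.46 mm.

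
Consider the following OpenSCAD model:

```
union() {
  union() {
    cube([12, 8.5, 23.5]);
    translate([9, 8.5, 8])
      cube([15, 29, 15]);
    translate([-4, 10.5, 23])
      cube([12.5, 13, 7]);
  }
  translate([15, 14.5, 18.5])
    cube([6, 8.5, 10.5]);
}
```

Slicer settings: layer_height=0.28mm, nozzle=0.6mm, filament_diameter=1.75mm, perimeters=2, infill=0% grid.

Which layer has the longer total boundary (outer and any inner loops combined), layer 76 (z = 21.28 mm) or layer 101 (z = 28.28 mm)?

layer 76 (z = 21.28 mm)

Layer 76 (z = 21.28): the 12×8.5 cube contributes its full rectangle (perimeter 41.00 mm); the cube at (9, 8.5) (footprint 15×29) is included at this height (perimeter 88.00 mm); the cube at (-4, 10.5) is not intersected at this z (z outside [23, 30]); Combining (union): the 2 present regions share edge segments without overlapping in area, so areas simply add but the touching pieces fuse into one outline (the shared edge portions become interior and drop out of the boundary) — boundary = 123.00 mm; the 6×8.5 cube at (15, 14.5) contributes its full rectangle (perimeter 29.00 mm); Taking the union: the 6×8.5 cube at (15, 14.5) lies entirely inside that combined region, so the union is just that combined region — boundary = 123.00 mm. So its perimeter = 123.00 mm. Layer 101 (z = 28.28): the cube is not intersected at this z (z outside [0, 23.5]); the cube at (9, 8.5) is not intersected at this z (z outside [8, 23]); the 12.5×13 cube at (-4, 10.5) contributes its full rectangle (perimeter 51.00 mm); Taking the union: only the 12.5×13 cube at (-4, 10.5) is present, so the union is just that shape — boundary = 51.00 mm; the cube at (15, 14.5) is present — its section is the full 6×8.5 rectangle (perimeter 29.00 mm); Combining (union): the 2 present regions are separate (no shared area or edge), so areas and boundary lengths simply add and each stays a separate island — boundary = 80.00 mm. So its perimeter = 80.00 mm. Layer 76 is larger (123.00 vs 80.00 mm).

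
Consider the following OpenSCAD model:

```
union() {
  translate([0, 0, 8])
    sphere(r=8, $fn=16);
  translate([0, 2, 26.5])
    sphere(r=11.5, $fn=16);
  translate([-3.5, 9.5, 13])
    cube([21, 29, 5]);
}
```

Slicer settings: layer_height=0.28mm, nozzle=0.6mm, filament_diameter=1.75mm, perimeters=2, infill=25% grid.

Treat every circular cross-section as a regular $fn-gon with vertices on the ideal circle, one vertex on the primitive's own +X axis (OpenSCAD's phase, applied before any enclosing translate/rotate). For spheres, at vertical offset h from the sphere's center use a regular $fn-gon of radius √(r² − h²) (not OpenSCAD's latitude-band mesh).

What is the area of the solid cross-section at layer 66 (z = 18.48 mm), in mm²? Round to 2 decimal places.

At z = 18.48 mm: the sphere is absent (|z−center|=10.480 > r=8); the sphere at (0, 2): section is a regular 16-gon, circumradius = √(r²−h²) = √(11.5²−8.02²) = 8.242 (area = (16/2)·8.242²·sin(360°/16) = 207.96 mm²); the cube at (-3.5, 9.5) is not intersected at this z (z outside [13, 18]); Merging all regions: only the r=11.5 sphere at (0, 2) is present, so the union is just that shape — area = 207.96 mm². Overall, the cross-section is a single solid region. Net area = 207.96 mm².

207.96 mm²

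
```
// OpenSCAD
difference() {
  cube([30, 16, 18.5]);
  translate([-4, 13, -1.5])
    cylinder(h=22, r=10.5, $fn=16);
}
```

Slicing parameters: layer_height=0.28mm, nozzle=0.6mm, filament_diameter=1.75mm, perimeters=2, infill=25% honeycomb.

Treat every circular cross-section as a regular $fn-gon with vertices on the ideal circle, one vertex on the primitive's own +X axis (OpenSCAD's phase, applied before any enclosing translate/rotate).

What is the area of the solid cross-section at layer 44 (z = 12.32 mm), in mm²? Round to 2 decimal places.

417.42 mm²

At z = 12.32 mm: the 30×16 cube contributes its full rectangle (area 480.00 mm²); the cylinder at (-4, 13): section is a regular 16-gon, circumradius r=10.5 (area = (16/2)·10.500²·sin(360°/16) = 337.53 mm²); Taking the first minus the rest: starting from the 30×16 cube (480.00 mm²), the r=10.5 cylinder at (-4, 13) partially overlaps it — only the 62.58 mm² overlap (of its 337.53 mm²) is removed, clipping the outline — area = 417.42 mm². Overall, the cross-section is a single solid region. Net area = 417.42 mm².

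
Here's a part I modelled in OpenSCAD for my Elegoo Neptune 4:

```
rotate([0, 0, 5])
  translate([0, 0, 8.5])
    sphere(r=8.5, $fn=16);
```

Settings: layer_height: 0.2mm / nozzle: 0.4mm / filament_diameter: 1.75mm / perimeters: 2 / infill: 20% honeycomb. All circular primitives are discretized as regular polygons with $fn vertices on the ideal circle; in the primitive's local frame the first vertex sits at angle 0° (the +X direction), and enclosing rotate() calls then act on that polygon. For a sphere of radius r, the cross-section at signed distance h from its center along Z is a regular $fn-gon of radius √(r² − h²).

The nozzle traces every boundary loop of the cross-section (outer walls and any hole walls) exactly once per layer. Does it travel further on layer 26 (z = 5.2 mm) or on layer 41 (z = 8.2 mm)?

Layer 26 (z = 5.2): the r=8.5 sphere contributes a regular 16-gon of circumradius √(8.5²−3.3²) = 7.833 (perimeter = 2·16·7.833·sin(180°/16) = 48.90 mm); (rotated 5° about Z; rotation is an isometry so areas/perimeters/island counts are preserved). So its perimeter = 48.90 mm. Layer 41 (z = 8.2): the r=8.5 sphere slices to a regular 16-gon of circumradius 8.495 (√(r²−h²) with h=0.3 from center) (perimeter = 2·16·8.495·sin(180°/16) = 53.03 mm); (rotated 5° about Z; rotation is an isometry so areas/perimeters/island counts are preserved). So its perimeter = 53.03 mm. Layer 41 is larger (53.03 vs 48.90 mm).

layer 41 (z = 8.2 mm)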